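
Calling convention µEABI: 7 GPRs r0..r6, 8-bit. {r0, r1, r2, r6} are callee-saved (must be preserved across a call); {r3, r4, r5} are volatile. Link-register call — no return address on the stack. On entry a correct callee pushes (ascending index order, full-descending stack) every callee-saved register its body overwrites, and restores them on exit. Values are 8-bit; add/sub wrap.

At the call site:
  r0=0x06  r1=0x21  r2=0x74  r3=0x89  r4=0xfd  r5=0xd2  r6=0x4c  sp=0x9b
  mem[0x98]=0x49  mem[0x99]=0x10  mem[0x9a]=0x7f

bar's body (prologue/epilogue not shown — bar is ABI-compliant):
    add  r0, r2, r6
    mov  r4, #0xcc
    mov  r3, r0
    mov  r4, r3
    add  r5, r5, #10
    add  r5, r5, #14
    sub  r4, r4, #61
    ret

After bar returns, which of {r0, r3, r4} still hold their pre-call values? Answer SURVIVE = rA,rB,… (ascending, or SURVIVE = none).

prologue: push r0 -> mem[0x9a]=0x06, sp=0x9a
body[0] add  r0, r2, r6 -> r0=0xc0
body[1] mov  r4, #0xcc -> r4=0xcc
body[2] mov  r3, r0 -> r3=0xc0
body[3] mov  r4, r3 -> r4=0xc0
body[4] add  r5, r5, #10 -> r5=0xdc
body[5] add  r5, r5, #14 -> r5=0xea
body[6] sub  r4, r4, #61 -> r4=0x83
epilogue: pop r0=0x06, sp=0x9b
r0: callee-saved, written=True
r3: caller-saved, written=True
r4: caller-saved, written=True

SURVIVE = r0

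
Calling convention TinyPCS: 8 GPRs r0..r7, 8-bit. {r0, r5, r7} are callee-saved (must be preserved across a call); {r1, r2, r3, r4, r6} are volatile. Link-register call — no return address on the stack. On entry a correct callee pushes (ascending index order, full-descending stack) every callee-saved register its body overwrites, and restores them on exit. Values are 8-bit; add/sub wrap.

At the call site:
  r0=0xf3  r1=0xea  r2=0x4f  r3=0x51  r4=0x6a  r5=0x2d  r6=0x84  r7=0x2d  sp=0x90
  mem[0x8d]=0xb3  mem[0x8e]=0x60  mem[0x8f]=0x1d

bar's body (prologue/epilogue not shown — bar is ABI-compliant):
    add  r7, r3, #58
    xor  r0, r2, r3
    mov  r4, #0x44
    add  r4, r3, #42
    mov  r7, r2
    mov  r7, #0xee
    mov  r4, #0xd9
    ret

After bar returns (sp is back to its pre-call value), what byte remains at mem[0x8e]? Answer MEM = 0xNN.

prologue: push r0 -> mem[0x8f]=0xf3, sp=0x8f
prologue: push r7 -> mem[0x8e]=0x2d, sp=0x8e
body[0] add  r7, r3, #58 -> r7=0x8b
body[1] xor  r0, r2, r3 -> r0=0x1e
body[2] mov  r4, #0x44 -> r4=0x44
body[3] add  r4, r3, #42 -> r4=0x7b
body[4] mov  r7, r2 -> r7=0x4f
body[5] mov  r7, #0xee -> r7=0xee
body[6] mov  r4, #0xd9 -> r4=0xd9
epilogue: pop r7=0x2d, sp=0x8f
epilogue: pop r0=0xf3, sp=0x90
prologue pushed ['r0', 'r7'] at ['0x8f', '0x8e']

MEM = 0x2d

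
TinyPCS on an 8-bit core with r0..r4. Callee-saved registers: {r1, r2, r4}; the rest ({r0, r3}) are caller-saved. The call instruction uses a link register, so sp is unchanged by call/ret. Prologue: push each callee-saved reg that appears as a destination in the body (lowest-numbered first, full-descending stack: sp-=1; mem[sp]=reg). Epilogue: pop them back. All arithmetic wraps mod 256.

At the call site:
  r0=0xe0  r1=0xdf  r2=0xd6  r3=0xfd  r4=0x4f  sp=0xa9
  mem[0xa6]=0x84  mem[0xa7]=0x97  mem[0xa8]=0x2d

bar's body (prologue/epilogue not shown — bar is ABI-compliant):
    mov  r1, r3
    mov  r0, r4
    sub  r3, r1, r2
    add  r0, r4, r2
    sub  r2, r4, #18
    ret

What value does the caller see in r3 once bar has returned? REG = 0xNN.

prologue: push r1 → mem[0xa8]=0xdf, sp=0xa8
prologue: push r2 → mem[0xa7]=0xd6, sp=0xa7
body[0] mov  r1, r3 → r1=0xfd
body[1] mov  r0, r4 → r0=0x4f
body[2] sub  r3, r1, r2 → r3=0x27
body[3] add  r0, r4, r2 → r0=0x25
body[4] sub  r2, r4, #18 → r2=0x3d
epilogue: pop r2=0xd6, sp=0xa8
epilogue: pop r1=0xdf, sp=0xa9
r3 is caller-saved → body value

REG = 0x27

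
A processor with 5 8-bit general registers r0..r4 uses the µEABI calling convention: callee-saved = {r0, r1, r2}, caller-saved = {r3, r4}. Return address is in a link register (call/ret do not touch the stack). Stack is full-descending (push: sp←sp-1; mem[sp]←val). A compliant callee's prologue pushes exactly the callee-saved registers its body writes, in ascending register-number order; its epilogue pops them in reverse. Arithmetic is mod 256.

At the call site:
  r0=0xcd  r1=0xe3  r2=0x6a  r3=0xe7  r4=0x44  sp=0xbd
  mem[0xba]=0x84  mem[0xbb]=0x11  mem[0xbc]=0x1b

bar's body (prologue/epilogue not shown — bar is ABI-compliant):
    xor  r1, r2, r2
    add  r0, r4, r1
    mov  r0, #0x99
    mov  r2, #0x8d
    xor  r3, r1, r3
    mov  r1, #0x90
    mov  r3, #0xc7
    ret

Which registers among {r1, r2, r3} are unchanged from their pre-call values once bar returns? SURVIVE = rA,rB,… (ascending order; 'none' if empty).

SURVIVE = r1,r2

prologue: push r0 -> mem[0xbc]=0xcd, sp=0xbc
prologue: push r1 -> mem[0xbb]=0xe3, sp=0xbb
prologue: push r2 -> mem[0xba]=0x6a, sp=0xba
body[0] xor  r1, r2, r2 -> r1=0x00
body[1] add  r0, r4, r1 -> r0=0x44
body[2] mov  r0, #0x99 -> r0=0x99
body[3] mov  r2, #0x8d -> r2=0x8d
body[4] xor  r3, r1, r3 -> r3=0xe7
body[5] mov  r1, #0x90 -> r1=0x90
body[6] mov  r3, #0xc7 -> r3=0xc7
epilogue: pop r2=0x6a, sp=0xbb
epilogue: pop r1=0xe3, sp=0xbc
epilogue: pop r0=0xcd, sp=0xbd
r1: callee-saved, written=True
r2: callee-saved, written=True
r3: caller-saved, written=True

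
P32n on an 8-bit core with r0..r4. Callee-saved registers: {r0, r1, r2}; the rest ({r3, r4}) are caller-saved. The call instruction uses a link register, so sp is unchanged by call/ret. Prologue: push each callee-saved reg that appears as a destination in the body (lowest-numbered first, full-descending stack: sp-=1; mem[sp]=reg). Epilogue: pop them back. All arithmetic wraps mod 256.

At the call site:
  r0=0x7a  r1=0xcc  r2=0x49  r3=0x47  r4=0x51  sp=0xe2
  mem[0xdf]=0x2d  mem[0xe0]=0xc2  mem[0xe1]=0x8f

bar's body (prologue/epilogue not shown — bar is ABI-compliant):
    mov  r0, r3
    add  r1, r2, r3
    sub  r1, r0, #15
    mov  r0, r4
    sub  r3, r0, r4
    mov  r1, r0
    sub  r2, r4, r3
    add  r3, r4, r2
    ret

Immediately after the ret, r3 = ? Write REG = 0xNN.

prologue: push r0 -> mem[0xe1]=0x7a, sp=0xe1
prologue: push r1 -> mem[0xe0]=0xcc, sp=0xe0
prologue: push r2 -> mem[0xdf]=0x49, sp=0xdf
body[0] mov  r0, r3 -> r0=0x47
body[1] add  r1, r2, r3 -> r1=0x90
body[2] sub  r1, r0, #15 -> r1=0x38
body[3] mov  r0, r4 -> r0=0x51
body[4] sub  r3, r0, r4 -> r3=0x00
body[5] mov  r1, r0 -> r1=0x51
body[6] sub  r2, r4, r3 -> r2=0x51
body[7] add  r3, r4, r2 -> r3=0xa2
epilogue: pop r2=0x49, sp=0xe0
epilogue: pop r1=0xcc, sp=0xe1
epilogue: pop r0=0x7a, sp=0xe2
r3 is caller-saved -> body value

REG = 0xa2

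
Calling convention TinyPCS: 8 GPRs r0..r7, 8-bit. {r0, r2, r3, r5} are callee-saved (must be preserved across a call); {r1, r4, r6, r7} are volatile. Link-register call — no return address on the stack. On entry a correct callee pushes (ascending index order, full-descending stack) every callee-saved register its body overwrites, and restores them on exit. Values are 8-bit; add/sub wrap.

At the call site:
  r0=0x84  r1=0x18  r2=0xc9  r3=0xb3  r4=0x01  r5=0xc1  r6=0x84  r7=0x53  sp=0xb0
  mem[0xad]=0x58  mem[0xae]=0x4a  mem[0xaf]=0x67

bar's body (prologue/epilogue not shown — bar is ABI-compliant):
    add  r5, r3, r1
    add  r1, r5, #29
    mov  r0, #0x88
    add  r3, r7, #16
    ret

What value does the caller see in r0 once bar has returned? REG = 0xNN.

REG = 0x84

prologue: push r0 → mem[0xaf]=0x84, sp=0xaf
prologue: push r3 → mem[0xae]=0xb3, sp=0xae
prologue: push r5 → mem[0xad]=0xc1, sp=0xad
body[0] add  r5, r3, r1 → r5=0xcb
body[1] add  r1, r5, #29 → r1=0xe8
body[2] mov  r0, #0x88 → r0=0x88
body[3] add  r3, r7, #16 → r3=0x63
epilogue: pop r5=0xc1, sp=0xae
epilogue: pop r3=0xb3, sp=0xaf
epilogue: pop r0=0x84, sp=0xb0
r0 is callee-saved → restored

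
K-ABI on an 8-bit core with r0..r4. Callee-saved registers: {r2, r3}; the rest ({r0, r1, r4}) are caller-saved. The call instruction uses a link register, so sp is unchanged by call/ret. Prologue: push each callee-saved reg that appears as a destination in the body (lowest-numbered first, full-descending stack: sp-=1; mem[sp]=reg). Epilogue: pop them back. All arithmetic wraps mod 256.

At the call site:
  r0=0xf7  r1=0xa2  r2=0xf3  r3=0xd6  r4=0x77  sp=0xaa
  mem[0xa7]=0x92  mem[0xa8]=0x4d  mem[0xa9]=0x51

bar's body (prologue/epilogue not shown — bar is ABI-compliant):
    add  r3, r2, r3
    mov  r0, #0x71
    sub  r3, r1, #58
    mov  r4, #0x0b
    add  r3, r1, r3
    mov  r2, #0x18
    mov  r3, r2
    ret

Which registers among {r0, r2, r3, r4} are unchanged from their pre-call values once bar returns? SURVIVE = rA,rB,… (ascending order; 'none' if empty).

SURVIVE = r2,r3

prologue: push r2 → mem[0xa9]=0xf3, sp=0xa9
prologue: push r3 → mem[0xa8]=0xd6, sp=0xa8
body[0] add  r3, r2, r3 → r3=0xc9
body[1] mov  r0, #0x71 → r0=0x71
body[2] sub  r3, r1, #58 → r3=0x68
body[3] mov  r4, #0x0b → r4=0x0b
body[4] add  r3, r1, r3 → r3=0x0a
body[5] mov  r2, #0x18 → r2=0x18
body[6] mov  r3, r2 → r3=0x18
epilogue: pop r3=0xd6, sp=0xa9
epilogue: pop r2=0xf3, sp=0xaa
r0: caller-saved, written=True
r2: callee-saved, written=True
r3: callee-saved, written=True
r4: caller-saved, written=True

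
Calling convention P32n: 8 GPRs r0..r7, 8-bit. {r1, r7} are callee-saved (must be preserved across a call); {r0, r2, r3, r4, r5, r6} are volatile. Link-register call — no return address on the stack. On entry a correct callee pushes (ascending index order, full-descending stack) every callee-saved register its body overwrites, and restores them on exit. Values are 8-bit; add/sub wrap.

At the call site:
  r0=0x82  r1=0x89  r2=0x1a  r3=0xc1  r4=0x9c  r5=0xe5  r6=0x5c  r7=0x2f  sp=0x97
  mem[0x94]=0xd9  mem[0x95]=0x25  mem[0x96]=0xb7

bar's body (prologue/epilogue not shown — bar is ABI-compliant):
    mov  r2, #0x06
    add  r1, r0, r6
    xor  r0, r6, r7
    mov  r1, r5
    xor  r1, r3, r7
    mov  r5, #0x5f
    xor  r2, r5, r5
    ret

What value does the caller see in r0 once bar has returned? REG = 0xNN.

prologue: push r1 -> mem[0x96]=0x89, sp=0x96
body[0] mov  r2, #0x06 -> r2=0x06
body[1] add  r1, r0, r6 -> r1=0xde
body[2] xor  r0, r6, r7 -> r0=0x73
body[3] mov  r1, r5 -> r1=0xe5
body[4] xor  r1, r3, r7 -> r1=0xee
body[5] mov  r5, #0x5f -> r5=0x5f
body[6] xor  r2, r5, r5 -> r2=0x00
epilogue: pop r1=0x89, sp=0x97
r0 is caller-saved -> body value

REG = 0x73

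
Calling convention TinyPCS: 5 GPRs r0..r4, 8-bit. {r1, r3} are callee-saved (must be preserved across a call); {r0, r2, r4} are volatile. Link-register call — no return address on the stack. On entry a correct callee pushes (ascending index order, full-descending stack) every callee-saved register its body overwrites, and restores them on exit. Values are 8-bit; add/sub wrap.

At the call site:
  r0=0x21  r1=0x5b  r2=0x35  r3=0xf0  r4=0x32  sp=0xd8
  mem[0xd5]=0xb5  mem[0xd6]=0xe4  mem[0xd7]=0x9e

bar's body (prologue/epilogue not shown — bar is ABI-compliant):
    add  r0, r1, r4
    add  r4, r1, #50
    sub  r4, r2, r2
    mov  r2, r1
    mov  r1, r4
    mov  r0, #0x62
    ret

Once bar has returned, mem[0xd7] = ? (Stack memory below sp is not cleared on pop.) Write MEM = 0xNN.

MEM = 0x5b

prologue: push r1 → mem[0xd7]=0x5b, sp=0xd7
body[0] add  r0, r1, r4 → r0=0x8d
body[1] add  r4, r1, #50 → r4=0x8d
body[2] sub  r4, r2, r2 → r4=0x00
body[3] mov  r2, r1 → r2=0x5b
body[4] mov  r1, r4 → r1=0x00
body[5] mov  r0, #0x62 → r0=0x62
epilogue: pop r1=0x5b, sp=0xd8
prologue pushed ['r1'] at ['0xd7']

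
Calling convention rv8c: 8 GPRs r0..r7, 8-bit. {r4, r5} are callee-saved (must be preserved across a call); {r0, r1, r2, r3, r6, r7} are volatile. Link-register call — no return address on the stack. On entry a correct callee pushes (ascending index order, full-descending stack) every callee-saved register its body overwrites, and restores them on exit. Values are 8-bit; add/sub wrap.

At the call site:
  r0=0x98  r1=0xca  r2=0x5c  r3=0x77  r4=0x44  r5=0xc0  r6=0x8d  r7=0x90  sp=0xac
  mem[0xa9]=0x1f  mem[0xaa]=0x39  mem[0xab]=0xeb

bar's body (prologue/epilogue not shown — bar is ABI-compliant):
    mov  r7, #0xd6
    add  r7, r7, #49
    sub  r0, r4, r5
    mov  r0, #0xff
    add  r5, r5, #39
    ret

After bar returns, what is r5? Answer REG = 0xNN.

prologue: push r5 -> mem[0xab]=0xc0, sp=0xab
body[0] mov  r7, #0xd6 -> r7=0xd6
body[1] add  r7, r7, #49 -> r7=0x07
body[2] sub  r0, r4, r5 -> r0=0x84
body[3] mov  r0, #0xff -> r0=0xff
body[4] add  r5, r5, #39 -> r5=0xe7
epilogue: pop r5=0xc0, sp=0xac
r5 is callee-saved -> restored

REG = 0xc0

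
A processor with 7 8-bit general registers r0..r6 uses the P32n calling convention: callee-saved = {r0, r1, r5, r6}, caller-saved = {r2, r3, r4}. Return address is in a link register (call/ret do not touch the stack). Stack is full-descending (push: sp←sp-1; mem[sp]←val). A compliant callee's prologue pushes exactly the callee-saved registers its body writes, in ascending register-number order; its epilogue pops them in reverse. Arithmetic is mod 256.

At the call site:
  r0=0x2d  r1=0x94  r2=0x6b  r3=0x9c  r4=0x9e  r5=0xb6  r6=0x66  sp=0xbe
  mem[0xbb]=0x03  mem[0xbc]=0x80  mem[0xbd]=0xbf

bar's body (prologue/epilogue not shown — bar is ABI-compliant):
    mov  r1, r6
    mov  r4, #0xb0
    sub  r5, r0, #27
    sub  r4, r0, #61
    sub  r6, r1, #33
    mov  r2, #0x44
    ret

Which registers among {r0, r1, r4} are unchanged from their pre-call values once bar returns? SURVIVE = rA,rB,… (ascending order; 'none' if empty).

SURVIVE = r0,r1

prologue: push r1 → mem[0xbd]=0x94, sp=0xbd
prologue: push r5 → mem[0xbc]=0xb6, sp=0xbc
prologue: push r6 → mem[0xbb]=0x66, sp=0xbb
body[0] mov  r1, r6 → r1=0x66
body[1] mov  r4, #0xb0 → r4=0xb0
body[2] sub  r5, r0, #27 → r5=0x12
body[3] sub  r4, r0, #61 → r4=0xf0
body[4] sub  r6, r1, #33 → r6=0x45
body[5] mov  r2, #0x44 → r2=0x44
epilogue: pop r6=0x66, sp=0xbc
epilogue: pop r5=0xb6, sp=0xbd
epilogue: pop r1=0x94, sp=0xbe
r0: callee-saved, written=False
r1: callee-saved, written=True
r4: caller-saved, written=True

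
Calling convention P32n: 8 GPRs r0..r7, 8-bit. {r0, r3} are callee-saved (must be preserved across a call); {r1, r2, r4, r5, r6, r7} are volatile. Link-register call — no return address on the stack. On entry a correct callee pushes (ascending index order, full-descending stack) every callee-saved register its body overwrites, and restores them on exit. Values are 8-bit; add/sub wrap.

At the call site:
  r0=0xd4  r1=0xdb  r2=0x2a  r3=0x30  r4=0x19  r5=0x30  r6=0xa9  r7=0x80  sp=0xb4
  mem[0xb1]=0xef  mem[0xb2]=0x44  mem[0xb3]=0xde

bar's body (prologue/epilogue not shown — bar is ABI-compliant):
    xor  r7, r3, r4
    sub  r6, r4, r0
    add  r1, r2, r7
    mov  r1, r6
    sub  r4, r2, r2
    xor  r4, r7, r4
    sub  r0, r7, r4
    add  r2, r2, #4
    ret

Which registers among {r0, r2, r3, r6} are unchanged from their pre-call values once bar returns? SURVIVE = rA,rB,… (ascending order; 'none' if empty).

prologue: push r0 → mem[0xb3]=0xd4, sp=0xb3
body[0] xor  r7, r3, r4 → r7=0x29
body[1] sub  r6, r4, r0 → r6=0x45
body[2] add  r1, r2, r7 → r1=0x53
body[3] mov  r1, r6 → r1=0x45
body[4] sub  r4, r2, r2 → r4=0x00
body[5] xor  r4, r7, r4 → r4=0x29
body[6] sub  r0, r7, r4 → r0=0x00
body[7] add  r2, r2, #4 → r2=0x2e
epilogue: pop r0=0xd4, sp=0xb4
r0: callee-saved, written=True
r2: caller-saved, written=True
r3: callee-saved, written=False
r6: caller-saved, written=True

SURVIVE = r0,r3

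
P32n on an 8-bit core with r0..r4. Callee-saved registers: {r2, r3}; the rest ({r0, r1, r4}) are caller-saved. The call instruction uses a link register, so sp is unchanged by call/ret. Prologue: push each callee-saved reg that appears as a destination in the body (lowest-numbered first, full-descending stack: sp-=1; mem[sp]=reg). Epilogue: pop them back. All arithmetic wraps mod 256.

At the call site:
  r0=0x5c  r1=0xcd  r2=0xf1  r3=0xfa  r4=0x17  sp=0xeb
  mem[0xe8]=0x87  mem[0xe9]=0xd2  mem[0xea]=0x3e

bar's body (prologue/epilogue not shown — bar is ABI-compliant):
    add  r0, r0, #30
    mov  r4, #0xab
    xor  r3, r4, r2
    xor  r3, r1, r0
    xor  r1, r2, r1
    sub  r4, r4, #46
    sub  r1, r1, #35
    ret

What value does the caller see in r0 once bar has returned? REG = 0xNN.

REG = 0x7a

prologue: push r3 → mem[0xea]=0xfa, sp=0xea
body[0] add  r0, r0, #30 → r0=0x7a
body[1] mov  r4, #0xab → r4=0xab
body[2] xor  r3, r4, r2 → r3=0x5a
body[3] xor  r3, r1, r0 → r3=0xb7
body[4] xor  r1, r2, r1 → r1=0x3c
body[5] sub  r4, r4, #46 → r4=0x7d
body[6] sub  r1, r1, #35 → r1=0x19
epilogue: pop r3=0xfa, sp=0xeb
r0 is caller-saved → body value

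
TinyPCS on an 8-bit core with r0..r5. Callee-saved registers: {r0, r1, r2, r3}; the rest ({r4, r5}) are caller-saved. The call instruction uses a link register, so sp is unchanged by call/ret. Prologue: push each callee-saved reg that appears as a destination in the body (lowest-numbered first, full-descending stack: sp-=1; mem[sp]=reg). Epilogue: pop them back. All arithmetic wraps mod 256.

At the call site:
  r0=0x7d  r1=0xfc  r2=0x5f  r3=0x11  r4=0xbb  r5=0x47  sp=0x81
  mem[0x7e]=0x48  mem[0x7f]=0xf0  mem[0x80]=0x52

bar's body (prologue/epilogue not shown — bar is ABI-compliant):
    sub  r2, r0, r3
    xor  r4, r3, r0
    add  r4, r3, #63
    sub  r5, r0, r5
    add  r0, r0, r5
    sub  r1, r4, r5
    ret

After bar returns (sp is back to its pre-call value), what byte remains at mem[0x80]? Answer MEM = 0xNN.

prologue: push r0 -> mem[0x80]=0x7d, sp=0x80
prologue: push r1 -> mem[0x7f]=0xfc, sp=0x7f
prologue: push r2 -> mem[0x7e]=0x5f, sp=0x7e
body[0] sub  r2, r0, r3 -> r2=0x6c
body[1] xor  r4, r3, r0 -> r4=0x6c
body[2] add  r4, r3, #63 -> r4=0x50
body[3] sub  r5, r0, r5 -> r5=0x36
body[4] add  r0, r0, r5 -> r0=0xb3
body[5] sub  r1, r4, r5 -> r1=0x1a
epilogue: pop r2=0x5f, sp=0x7f
epilogue: pop r1=0xfc, sp=0x80
epilogue: pop r0=0x7d, sp=0x81
prologue pushed ['r0', 'r1', 'r2'] at ['0x80', '0x7f', '0x7e']

MEM = 0x7d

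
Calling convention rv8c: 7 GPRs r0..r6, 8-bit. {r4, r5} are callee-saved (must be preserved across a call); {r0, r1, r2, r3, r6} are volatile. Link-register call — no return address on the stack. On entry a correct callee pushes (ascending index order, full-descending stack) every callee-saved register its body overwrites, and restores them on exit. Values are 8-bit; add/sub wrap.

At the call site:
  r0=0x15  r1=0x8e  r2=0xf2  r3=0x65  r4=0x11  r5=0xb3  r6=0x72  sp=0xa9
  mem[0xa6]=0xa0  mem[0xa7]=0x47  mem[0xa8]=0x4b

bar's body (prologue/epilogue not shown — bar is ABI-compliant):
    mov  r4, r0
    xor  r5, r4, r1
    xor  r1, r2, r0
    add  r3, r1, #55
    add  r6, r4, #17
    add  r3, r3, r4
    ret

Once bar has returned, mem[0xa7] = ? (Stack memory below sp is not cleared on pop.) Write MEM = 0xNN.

MEM = 0xb3

prologue: push r4 -> mem[0xa8]=0x11, sp=0xa8
prologue: push r5 -> mem[0xa7]=0xb3, sp=0xa7
body[0] mov  r4, r0 -> r4=0x15
body[1] xor  r5, r4, r1 -> r5=0x9b
body[2] xor  r1, r2, r0 -> r1=0xe7
body[3] add  r3, r1, #55 -> r3=0x1e
body[4] add  r6, r4, #17 -> r6=0x26
body[5] add  r3, r3, r4 -> r3=0x33
epilogue: pop r5=0xb3, sp=0xa8
epilogue: pop r4=0x11, sp=0xa9
prologue pushed ['r4', 'r5'] at ['0xa8', '0xa7']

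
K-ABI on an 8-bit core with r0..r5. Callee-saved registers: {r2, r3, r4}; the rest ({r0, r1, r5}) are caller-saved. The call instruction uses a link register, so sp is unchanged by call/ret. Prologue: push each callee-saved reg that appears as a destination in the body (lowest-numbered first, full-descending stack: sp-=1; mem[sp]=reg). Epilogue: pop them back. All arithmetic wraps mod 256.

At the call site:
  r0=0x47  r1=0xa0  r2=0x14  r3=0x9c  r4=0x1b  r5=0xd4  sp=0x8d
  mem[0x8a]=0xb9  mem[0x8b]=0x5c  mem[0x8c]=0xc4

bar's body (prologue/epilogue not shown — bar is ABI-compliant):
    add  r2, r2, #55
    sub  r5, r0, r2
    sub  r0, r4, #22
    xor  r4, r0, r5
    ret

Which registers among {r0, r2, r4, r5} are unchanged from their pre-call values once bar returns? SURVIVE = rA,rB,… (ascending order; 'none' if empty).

SURVIVE = r2,r4

prologue: push r2 -> mem[0x8c]=0x14, sp=0x8c
prologue: push r4 -> mem[0x8b]=0x1b, sp=0x8b
body[0] add  r2, r2, #55 -> r2=0x4b
body[1] sub  r5, r0, r2 -> r5=0xfc
body[2] sub  r0, r4, #22 -> r0=0x05
body[3] xor  r4, r0, r5 -> r4=0xf9
epilogue: pop r4=0x1b, sp=0x8c
epilogue: pop r2=0x14, sp=0x8d
r0: caller-saved, written=True
r2: callee-saved, written=True
r4: callee-saved, written=True
r5: caller-saved, written=True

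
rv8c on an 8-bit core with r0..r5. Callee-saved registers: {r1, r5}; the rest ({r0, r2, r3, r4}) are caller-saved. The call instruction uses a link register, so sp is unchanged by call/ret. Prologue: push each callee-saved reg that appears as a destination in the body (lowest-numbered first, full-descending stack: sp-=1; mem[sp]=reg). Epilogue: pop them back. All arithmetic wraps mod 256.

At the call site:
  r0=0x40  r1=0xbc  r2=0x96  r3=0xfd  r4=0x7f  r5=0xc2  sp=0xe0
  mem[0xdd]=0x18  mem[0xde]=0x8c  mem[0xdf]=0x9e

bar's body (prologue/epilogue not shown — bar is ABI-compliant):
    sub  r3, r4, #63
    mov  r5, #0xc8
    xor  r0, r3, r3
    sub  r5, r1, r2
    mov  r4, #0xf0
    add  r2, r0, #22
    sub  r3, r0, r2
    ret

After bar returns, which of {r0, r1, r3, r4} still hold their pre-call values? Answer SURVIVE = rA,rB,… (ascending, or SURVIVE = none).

prologue: push r5 -> mem[0xdf]=0xc2, sp=0xdf
body[0] sub  r3, r4, #63 -> r3=0x40
body[1] mov  r5, #0xc8 -> r5=0xc8
body[2] xor  r0, r3, r3 -> r0=0x00
body[3] sub  r5, r1, r2 -> r5=0x26
body[4] mov  r4, #0xf0 -> r4=0xf0
body[5] add  r2, r0, #22 -> r2=0x16
body[6] sub  r3, r0, r2 -> r3=0xea
epilogue: pop r5=0xc2, sp=0xe0
r0: caller-saved, written=True
r1: callee-saved, written=False
r3: caller-saved, written=True
r4: caller-saved, written=True

SURVIVE = r1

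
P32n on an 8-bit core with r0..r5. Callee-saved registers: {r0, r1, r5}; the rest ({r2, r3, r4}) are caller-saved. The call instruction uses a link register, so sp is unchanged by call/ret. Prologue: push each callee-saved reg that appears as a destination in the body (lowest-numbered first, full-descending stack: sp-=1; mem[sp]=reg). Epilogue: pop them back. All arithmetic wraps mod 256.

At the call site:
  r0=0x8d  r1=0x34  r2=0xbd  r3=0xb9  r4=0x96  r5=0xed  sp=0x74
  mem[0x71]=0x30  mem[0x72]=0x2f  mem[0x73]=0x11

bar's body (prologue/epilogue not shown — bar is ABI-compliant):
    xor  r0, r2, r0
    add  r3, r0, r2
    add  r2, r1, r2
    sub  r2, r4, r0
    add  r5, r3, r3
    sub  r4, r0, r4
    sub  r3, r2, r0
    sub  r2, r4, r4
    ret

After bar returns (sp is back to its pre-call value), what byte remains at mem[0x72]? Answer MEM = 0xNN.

prologue: push r0 → mem[0x73]=0x8d, sp=0x73
prologue: push r5 → mem[0x72]=0xed, sp=0x72
body[0] xor  r0, r2, r0 → r0=0x30
body[1] add  r3, r0, r2 → r3=0xed
body[2] add  r2, r1, r2 → r2=0xf1
body[3] sub  r2, r4, r0 → r2=0x66
body[4] add  r5, r3, r3 → r5=0xda
body[5] sub  r4, r0, r4 → r4=0x9a
body[6] sub  r3, r2, r0 → r3=0x36
body[7] sub  r2, r4, r4 → r2=0x00
epilogue: pop r5=0xed, sp=0x73
epilogue: pop r0=0x8d, sp=0x74
prologue pushed ['r0', 'r5'] at ['0x73', '0x72']

MEM = 0xed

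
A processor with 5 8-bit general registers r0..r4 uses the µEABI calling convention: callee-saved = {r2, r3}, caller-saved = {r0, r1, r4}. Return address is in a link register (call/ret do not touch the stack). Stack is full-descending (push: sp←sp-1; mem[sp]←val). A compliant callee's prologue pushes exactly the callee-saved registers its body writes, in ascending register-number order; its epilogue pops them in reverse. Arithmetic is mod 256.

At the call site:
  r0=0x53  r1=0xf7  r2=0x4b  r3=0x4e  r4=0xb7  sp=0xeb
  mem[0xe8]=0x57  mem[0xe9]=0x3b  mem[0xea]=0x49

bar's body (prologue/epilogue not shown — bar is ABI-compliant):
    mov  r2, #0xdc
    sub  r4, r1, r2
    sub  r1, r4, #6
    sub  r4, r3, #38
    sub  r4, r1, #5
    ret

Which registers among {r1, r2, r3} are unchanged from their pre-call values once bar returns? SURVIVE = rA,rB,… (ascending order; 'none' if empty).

SURVIVE = r2,r3

prologue: push r2 -> mem[0xea]=0x4b, sp=0xea
body[0] mov  r2, #0xdc -> r2=0xdc
body[1] sub  r4, r1, r2 -> r4=0x1b
body[2] sub  r1, r4, #6 -> r1=0x15
body[3] sub  r4, r3, #38 -> r4=0x28
body[4] sub  r4, r1, #5 -> r4=0x10
epilogue: pop r2=0x4b, sp=0xeb
r1: caller-saved, written=True
r2: callee-saved, written=True
r3: callee-saved, written=False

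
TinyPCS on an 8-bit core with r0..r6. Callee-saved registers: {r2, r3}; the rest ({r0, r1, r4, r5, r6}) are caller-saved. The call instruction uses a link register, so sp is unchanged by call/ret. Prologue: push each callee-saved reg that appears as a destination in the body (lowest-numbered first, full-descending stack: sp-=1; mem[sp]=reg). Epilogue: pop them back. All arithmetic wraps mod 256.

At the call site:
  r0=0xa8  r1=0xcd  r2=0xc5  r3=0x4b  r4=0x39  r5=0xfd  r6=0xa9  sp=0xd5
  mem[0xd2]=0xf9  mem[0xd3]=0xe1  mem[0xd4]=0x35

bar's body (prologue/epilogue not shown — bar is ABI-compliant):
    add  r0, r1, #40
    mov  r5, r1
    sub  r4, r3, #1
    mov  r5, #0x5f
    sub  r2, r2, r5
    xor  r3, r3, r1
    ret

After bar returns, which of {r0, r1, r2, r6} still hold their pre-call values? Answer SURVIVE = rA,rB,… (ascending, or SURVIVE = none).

prologue: push r2 → mem[0xd4]=0xc5, sp=0xd4
prologue: push r3 → mem[0xd3]=0x4b, sp=0xd3
body[0] add  r0, r1, #40 → r0=0xf5
body[1] mov  r5, r1 → r5=0xcd
body[2] sub  r4, r3, #1 → r4=0x4a
body[3] mov  r5, #0x5f → r5=0x5f
body[4] sub  r2, r2, r5 → r2=0x66
body[5] xor  r3, r3, r1 → r3=0x86
epilogue: pop r3=0x4b, sp=0xd4
epilogue: pop r2=0xc5, sp=0xd5
r0: caller-saved, written=True
r1: caller-saved, written=False
r2: callee-saved, written=True
r6: caller-saved, written=False

SURVIVE = r1,r2,r6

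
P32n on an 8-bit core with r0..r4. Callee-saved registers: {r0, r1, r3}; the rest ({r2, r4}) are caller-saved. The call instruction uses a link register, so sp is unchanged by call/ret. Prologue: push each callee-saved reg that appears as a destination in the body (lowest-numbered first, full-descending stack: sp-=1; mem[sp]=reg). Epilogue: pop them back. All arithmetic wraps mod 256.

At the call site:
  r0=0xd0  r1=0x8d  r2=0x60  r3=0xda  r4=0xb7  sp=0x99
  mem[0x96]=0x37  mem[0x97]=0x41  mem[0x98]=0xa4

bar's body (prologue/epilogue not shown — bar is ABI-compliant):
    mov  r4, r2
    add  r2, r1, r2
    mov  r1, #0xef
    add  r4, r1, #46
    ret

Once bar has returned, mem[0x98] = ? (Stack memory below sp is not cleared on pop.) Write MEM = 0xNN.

MEM = 0x8d

prologue: push r1 → mem[0x98]=0x8d, sp=0x98
body[0] mov  r4, r2 → r4=0x60
body[1] add  r2, r1, r2 → r2=0xed
body[2] mov  r1, #0xef → r1=0xef
body[3] add  r4, r1, #46 → r4=0x1d
epilogue: pop r1=0x8d, sp=0x99
prologue pushed ['r1'] at ['0x98']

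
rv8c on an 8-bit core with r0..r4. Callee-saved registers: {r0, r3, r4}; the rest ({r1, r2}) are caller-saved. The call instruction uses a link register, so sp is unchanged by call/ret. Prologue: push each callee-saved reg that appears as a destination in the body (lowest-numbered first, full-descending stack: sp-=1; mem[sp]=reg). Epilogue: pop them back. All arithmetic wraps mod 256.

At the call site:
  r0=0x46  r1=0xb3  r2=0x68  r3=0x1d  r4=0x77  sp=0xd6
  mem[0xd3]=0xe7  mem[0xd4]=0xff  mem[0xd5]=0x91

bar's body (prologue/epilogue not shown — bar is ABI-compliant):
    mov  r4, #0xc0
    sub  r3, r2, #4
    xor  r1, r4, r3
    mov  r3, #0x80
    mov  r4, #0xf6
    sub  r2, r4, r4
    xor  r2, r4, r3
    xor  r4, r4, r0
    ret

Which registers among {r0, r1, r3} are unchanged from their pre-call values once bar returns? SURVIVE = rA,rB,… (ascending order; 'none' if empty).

SURVIVE = r0,r3

prologue: push r3 → mem[0xd5]=0x1d, sp=0xd5
prologue: push r4 → mem[0xd4]=0x77, sp=0xd4
body[0] mov  r4, #0xc0 → r4=0xc0
body[1] sub  r3, r2, #4 → r3=0x64
body[2] xor  r1, r4, r3 → r1=0xa4
body[3] mov  r3, #0x80 → r3=0x80
body[4] mov  r4, #0xf6 → r4=0xf6
body[5] sub  r2, r4, r4 → r2=0x00
body[6] xor  r2, r4, r3 → r2=0x76
body[7] xor  r4, r4, r0 → r4=0xb0
epilogue: pop r4=0x77, sp=0xd5
epilogue: pop r3=0x1d, sp=0xd6
r0: callee-saved, written=False
r1: caller-saved, written=True
r3: callee-saved, written=True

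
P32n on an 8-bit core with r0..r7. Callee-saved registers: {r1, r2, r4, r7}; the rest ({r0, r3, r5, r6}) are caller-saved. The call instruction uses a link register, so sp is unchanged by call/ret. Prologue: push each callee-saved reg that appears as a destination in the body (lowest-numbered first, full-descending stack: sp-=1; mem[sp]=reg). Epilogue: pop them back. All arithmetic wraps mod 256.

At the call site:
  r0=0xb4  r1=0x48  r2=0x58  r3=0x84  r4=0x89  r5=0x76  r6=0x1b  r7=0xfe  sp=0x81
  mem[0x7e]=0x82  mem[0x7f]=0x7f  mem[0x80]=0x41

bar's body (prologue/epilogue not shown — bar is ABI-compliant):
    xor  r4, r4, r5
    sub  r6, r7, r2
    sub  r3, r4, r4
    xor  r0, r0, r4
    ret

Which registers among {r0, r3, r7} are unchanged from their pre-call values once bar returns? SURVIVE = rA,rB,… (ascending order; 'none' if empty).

prologue: push r4 -> mem[0x80]=0x89, sp=0x80
body[0] xor  r4, r4, r5 -> r4=0xff
body[1] sub  r6, r7, r2 -> r6=0xa6
body[2] sub  r3, r4, r4 -> r3=0x00
body[3] xor  r0, r0, r4 -> r0=0x4b
epilogue: pop r4=0x89, sp=0x81
r0: caller-saved, written=True
r3: caller-saved, written=True
r7: callee-saved, written=False

SURVIVE = r7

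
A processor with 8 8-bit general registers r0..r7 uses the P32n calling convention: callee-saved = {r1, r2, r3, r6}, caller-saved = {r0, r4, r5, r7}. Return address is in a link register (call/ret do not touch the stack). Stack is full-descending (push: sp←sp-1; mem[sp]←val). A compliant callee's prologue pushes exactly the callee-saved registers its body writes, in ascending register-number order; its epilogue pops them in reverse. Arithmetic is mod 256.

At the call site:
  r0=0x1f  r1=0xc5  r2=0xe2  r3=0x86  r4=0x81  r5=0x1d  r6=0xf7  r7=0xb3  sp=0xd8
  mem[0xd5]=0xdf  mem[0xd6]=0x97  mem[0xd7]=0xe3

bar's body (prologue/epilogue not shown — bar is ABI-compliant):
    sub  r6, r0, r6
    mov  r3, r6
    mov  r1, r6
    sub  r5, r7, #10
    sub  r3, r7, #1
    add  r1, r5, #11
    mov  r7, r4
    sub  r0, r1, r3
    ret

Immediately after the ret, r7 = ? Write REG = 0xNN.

prologue: push r1 -> mem[0xd7]=0xc5, sp=0xd7
prologue: push r3 -> mem[0xd6]=0x86, sp=0xd6
prologue: push r6 -> mem[0xd5]=0xf7, sp=0xd5
body[0] sub  r6, r0, r6 -> r6=0x28
body[1] mov  r3, r6 -> r3=0x28
body[2] mov  r1, r6 -> r1=0x28
body[3] sub  r5, r7, #10 -> r5=0xa9
body[4] sub  r3, r7, #1 -> r3=0xb2
body[5] add  r1, r5, #11 -> r1=0xb4
body[6] mov  r7, r4 -> r7=0x81
body[7] sub  r0, r1, r3 -> r0=0x02
epilogue: pop r6=0xf7, sp=0xd6
epilogue: pop r3=0x86, sp=0xd7
epilogue: pop r1=0xc5, sp=0xd8
r7 is caller-saved -> body value

REG = 0x81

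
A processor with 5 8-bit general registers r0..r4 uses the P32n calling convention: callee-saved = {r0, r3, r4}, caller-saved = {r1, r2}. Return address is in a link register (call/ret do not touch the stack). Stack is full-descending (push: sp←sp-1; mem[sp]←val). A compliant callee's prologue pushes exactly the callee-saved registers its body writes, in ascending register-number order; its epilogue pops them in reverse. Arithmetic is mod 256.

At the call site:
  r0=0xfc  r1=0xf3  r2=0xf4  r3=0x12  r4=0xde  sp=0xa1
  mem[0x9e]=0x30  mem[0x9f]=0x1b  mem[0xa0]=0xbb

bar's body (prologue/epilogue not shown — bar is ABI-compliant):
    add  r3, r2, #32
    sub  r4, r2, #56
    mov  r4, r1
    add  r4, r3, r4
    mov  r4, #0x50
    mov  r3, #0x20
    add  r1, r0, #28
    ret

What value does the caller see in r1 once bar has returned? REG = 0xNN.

REG = 0x18

prologue: push r3 → mem[0xa0]=0x12, sp=0xa0
prologue: push r4 → mem[0x9f]=0xde, sp=0x9f
body[0] add  r3, r2, #32 → r3=0x14
body[1] sub  r4, r2, #56 → r4=0xbc
body[2] mov  r4, r1 → r4=0xf3
body[3] add  r4, r3, r4 → r4=0x07
body[4] mov  r4, #0x50 → r4=0x50
body[5] mov  r3, #0x20 → r3=0x20
body[6] add  r1, r0, #28 → r1=0x18
epilogue: pop r4=0xde, sp=0xa0
epilogue: pop r3=0x12, sp=0xa1
r1 is caller-saved → body value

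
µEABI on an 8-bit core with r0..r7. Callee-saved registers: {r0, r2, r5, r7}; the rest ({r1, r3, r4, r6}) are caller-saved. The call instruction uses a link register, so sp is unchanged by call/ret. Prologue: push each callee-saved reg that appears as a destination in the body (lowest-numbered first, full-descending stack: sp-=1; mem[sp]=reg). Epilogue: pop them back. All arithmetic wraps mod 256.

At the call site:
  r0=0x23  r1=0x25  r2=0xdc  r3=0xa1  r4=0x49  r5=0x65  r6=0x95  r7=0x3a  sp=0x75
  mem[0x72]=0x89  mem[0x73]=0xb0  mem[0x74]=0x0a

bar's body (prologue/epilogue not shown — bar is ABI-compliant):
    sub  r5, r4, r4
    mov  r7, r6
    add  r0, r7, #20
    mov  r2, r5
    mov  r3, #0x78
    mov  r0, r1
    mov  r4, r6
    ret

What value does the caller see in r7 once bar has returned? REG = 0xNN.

prologue: push r0 -> mem[0x74]=0x23, sp=0x74
prologue: push r2 -> mem[0x73]=0xdc, sp=0x73
prologue: push r5 -> mem[0x72]=0x65, sp=0x72
prologue: push r7 -> mem[0x71]=0x3a, sp=0x71
body[0] sub  r5, r4, r4 -> r5=0x00
body[1] mov  r7, r6 -> r7=0x95
body[2] add  r0, r7, #20 -> r0=0xa9
body[3] mov  r2, r5 -> r2=0x00
body[4] mov  r3, #0x78 -> r3=0x78
body[5] mov  r0, r1 -> r0=0x25
body[6] mov  r4, r6 -> r4=0x95
epilogue: pop r7=0x3a, sp=0x72
epilogue: pop r5=0x65, sp=0x73
epilogue: pop r2=0xdc, sp=0x74
epilogue: pop r0=0x23, sp=0x75
r7 is callee-saved -> restored

REG = 0x3a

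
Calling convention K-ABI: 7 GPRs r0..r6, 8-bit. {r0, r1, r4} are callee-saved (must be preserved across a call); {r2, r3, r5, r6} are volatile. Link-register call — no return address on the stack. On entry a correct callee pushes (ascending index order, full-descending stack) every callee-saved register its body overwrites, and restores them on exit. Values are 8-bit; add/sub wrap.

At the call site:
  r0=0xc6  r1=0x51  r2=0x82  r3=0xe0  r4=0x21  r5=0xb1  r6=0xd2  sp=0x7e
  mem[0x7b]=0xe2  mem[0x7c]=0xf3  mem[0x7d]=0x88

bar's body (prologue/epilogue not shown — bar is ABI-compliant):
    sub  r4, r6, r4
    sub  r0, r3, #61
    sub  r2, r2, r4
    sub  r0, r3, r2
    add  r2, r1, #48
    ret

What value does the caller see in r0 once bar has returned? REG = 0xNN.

prologue: push r0 → mem[0x7d]=0xc6, sp=0x7d
prologue: push r4 → mem[0x7c]=0x21, sp=0x7c
body[0] sub  r4, r6, r4 → r4=0xb1
body[1] sub  r0, r3, #61 → r0=0xa3
body[2] sub  r2, r2, r4 → r2=0xd1
body[3] sub  r0, r3, r2 → r0=0x0f
body[4] add  r2, r1, #48 → r2=0x81
epilogue: pop r4=0x21, sp=0x7d
epilogue: pop r0=0xc6, sp=0x7e
r0 is callee-saved → restored

REG = 0xc6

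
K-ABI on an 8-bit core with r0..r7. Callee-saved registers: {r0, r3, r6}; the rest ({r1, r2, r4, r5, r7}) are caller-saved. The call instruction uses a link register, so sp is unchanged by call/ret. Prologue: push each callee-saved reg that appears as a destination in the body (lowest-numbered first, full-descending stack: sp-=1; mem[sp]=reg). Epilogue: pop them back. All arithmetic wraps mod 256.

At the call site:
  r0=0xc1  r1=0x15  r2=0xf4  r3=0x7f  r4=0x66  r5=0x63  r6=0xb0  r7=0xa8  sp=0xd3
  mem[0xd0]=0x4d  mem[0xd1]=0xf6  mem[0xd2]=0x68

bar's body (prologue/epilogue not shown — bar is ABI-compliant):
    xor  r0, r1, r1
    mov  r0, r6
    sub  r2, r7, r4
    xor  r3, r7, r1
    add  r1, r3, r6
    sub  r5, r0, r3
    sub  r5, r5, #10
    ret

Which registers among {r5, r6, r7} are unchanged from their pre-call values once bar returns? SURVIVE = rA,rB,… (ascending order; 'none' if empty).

prologue: push r0 → mem[0xd2]=0xc1, sp=0xd2
prologue: push r3 → mem[0xd1]=0x7f, sp=0xd1
body[0] xor  r0, r1, r1 → r0=0x00
body[1] mov  r0, r6 → r0=0xb0
body[2] sub  r2, r7, r4 → r2=0x42
body[3] xor  r3, r7, r1 → r3=0xbd
body[4] add  r1, r3, r6 → r1=0x6d
body[5] sub  r5, r0, r3 → r5=0xf3
body[6] sub  r5, r5, #10 → r5=0xe9
epilogue: pop r3=0x7f, sp=0xd2
epilogue: pop r0=0xc1, sp=0xd3
r5: caller-saved, written=True
r6: callee-saved, written=False
r7: caller-saved, written=False

SURVIVE = r6,r7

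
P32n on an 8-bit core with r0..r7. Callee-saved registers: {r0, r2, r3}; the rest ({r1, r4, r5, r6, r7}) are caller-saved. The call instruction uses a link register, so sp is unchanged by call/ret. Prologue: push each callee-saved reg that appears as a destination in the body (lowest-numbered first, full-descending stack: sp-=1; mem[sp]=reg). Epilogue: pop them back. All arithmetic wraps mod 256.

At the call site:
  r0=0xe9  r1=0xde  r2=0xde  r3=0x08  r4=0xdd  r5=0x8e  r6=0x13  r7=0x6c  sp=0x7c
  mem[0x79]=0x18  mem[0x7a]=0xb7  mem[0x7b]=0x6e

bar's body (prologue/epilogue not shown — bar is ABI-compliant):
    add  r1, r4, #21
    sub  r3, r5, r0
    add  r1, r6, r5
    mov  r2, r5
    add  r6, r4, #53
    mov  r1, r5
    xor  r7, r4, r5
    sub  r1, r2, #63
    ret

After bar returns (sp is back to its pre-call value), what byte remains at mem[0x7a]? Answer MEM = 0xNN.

MEM = 0x08

prologue: push r2 -> mem[0x7b]=0xde, sp=0x7b
prologue: push r3 -> mem[0x7a]=0x08, sp=0x7a
body[0] add  r1, r4, #21 -> r1=0xf2
body[1] sub  r3, r5, r0 -> r3=0xa5
body[2] add  r1, r6, r5 -> r1=0xa1
body[3] mov  r2, r5 -> r2=0x8e
body[4] add  r6, r4, #53 -> r6=0x12
body[5] mov  r1, r5 -> r1=0x8e
body[6] xor  r7, r4, r5 -> r7=0x53
body[7] sub  r1, r2, #63 -> r1=0x4f
epilogue: pop r3=0x08, sp=0x7b
epilogue: pop r2=0xde, sp=0x7c
prologue pushed ['r2', 'r3'] at ['0x7b', '0x7a']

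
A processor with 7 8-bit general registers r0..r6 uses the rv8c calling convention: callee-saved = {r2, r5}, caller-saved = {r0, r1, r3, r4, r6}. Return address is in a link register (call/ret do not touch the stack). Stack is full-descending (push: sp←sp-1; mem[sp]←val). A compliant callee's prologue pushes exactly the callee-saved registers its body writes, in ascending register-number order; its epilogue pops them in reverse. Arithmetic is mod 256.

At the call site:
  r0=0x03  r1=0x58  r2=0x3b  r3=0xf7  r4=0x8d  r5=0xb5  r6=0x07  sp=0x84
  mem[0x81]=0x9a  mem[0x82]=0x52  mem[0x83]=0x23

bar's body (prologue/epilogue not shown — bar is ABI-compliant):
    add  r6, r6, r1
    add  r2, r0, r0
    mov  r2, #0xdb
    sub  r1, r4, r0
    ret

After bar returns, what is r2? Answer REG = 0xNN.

prologue: push r2 → mem[0x83]=0x3b, sp=0x83
body[0] add  r6, r6, r1 → r6=0x5f
body[1] add  r2, r0, r0 → r2=0x06
body[2] mov  r2, #0xdb → r2=0xdb
body[3] sub  r1, r4, r0 → r1=0x8a
epilogue: pop r2=0x3b, sp=0x84
r2 is callee-saved → restored

REG = 0x3b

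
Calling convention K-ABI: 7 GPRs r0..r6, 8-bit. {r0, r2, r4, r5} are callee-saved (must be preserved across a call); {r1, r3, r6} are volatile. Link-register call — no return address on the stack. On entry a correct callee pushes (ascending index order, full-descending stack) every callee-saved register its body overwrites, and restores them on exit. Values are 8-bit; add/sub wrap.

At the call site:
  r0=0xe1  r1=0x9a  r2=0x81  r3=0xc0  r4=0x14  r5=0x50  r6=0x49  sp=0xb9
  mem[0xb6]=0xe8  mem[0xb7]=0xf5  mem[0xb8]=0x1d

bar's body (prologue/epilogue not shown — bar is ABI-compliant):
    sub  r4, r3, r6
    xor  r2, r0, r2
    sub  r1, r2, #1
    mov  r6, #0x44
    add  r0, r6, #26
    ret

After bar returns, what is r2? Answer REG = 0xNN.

REG = 0x81

prologue: push r0 → mem[0xb8]=0xe1, sp=0xb8
prologue: push r2 → mem[0xb7]=0x81, sp=0xb7
prologue: push r4 → mem[0xb6]=0x14, sp=0xb6
body[0] sub  r4, r3, r6 → r4=0x77
body[1] xor  r2, r0, r2 → r2=0x60
body[2] sub  r1, r2, #1 → r1=0x5f
body[3] mov  r6, #0x44 → r6=0x44
body[4] add  r0, r6, #26 → r0=0x5e
epilogue: pop r4=0x14, sp=0xb7
epilogue: pop r2=0x81, sp=0xb8
epilogue: pop r0=0xe1, sp=0xb9
r2 is callee-saved → restored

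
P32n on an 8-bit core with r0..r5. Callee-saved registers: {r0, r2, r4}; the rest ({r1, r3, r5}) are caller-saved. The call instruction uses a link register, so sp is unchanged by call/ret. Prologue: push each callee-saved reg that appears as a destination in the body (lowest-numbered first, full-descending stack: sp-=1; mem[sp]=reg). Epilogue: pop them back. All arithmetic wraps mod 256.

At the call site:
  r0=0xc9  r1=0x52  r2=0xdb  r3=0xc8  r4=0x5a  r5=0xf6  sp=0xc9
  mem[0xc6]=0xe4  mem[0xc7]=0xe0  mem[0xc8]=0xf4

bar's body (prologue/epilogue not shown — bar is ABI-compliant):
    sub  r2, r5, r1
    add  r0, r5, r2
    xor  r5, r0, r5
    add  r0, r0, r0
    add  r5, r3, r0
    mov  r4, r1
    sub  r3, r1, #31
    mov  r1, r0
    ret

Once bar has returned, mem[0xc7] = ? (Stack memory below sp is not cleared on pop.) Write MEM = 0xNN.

MEM = 0xdb

prologue: push r0 -> mem[0xc8]=0xc9, sp=0xc8
prologue: push r2 -> mem[0xc7]=0xdb, sp=0xc7
prologue: push r4 -> mem[0xc6]=0x5a, sp=0xc6
body[0] sub  r2, r5, r1 -> r2=0xa4
body[1] add  r0, r5, r2 -> r0=0x9a
body[2] xor  r5, r0, r5 -> r5=0x6c
body[3] add  r0, r0, r0 -> r0=0x34
body[4] add  r5, r3, r0 -> r5=0xfc
body[5] mov  r4, r1 -> r4=0x52
body[6] sub  r3, r1, #31 -> r3=0x33
body[7] mov  r1, r0 -> r1=0x34
epilogue: pop r4=0x5a, sp=0xc7
epilogue: pop r2=0xdb, sp=0xc8
epilogue: pop r0=0xc9, sp=0xc9
prologue pushed ['r0', 'r2', 'r4'] at ['0xc8', '0xc7', '0xc6']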